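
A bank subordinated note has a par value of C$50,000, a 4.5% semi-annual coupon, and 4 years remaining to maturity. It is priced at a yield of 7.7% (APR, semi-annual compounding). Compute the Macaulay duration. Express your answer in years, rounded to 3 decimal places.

Periodic yield y = 0.0385. Discount each cash flow and weight by its period:
  t   CF        PV=CF/(1+0.0385)^t    t·PV
  1     1,125.00     1,083.2932     1,083.2932
  2     1,125.00     1,043.1326     2,086.2652
  3     1,125.00     1,004.4609     3,013.3826
  4     1,125.00       967.2228     3,868.8911
  5     1,125.00       931.3652     4,656.8261
  6     1,125.00       896.8370     5,381.0220
  7     1,125.00       863.5888     6,045.1218
  8    51,125.00    37,790.3848   302,323.0783
  Σ                 44,580.2853   328,457.8804
Price P = Σ PV = 44,580.2853.
Macaulay duration = Σ(t·PV) / P = 328,457.8804 / 44,580.2853 = 7.36778 half-year periods.
In years: 7.36778 / 2 = 3.68389 years.

3.684 years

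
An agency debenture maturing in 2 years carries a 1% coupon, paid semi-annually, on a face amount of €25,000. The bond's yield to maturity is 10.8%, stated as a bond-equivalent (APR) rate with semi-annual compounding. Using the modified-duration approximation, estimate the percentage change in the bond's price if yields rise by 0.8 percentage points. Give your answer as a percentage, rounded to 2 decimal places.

-1.51%

Periodic yield y = 0.054. Modified duration first:
  t   CF        PV=CF/(1+0.054)^t    t·PV
  1       125.00       118.5958       118.5958
  2       125.00       112.5198       225.0395
  3       125.00       106.7550       320.2650
  4    25,125.00    20,358.3992    81,433.5970
  Σ                 20,696.2698    82,097.4973
P = 20,696.2698; D_Mac = 3.96678 half-year periods = 1.98339 yrs; D_mod = 1.98339/(1+0.054) = 1.88177 yrs.
ΔP/P ≈ -D_mod · Δy = -1.88177 × (+0.008) = -0.015054 = -1.5054%.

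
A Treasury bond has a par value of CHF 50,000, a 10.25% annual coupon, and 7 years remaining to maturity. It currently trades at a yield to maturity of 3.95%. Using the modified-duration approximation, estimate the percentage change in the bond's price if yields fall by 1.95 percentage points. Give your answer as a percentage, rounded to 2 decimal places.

Periodic yield y = 0.0395. Modified duration first:
  t   CF        PV=CF/(1+0.0395)^t    t·PV
  1     5,125.00     4,930.2549     4,930.2549
  2     5,125.00     4,742.9100     9,485.8200
  3     5,125.00     4,562.6840    13,688.0519
  4     5,125.00     4,389.3064    17,557.2255
  5     5,125.00     4,222.5169    21,112.5847
  6     5,125.00     4,062.0654    24,372.3922
  7    55,125.00    42,031.7185   294,222.0295
  Σ                 68,941.4561   385,368.3587
P = 68,941.4561; D_Mac = 5.58979 yrs; D_mod = 5.58979/(1+0.0395) = 5.37738 yrs.
ΔP/P ≈ -D_mod · Δy = -5.37738 × (-0.0195) = +0.104859 = +10.4859%.

+10.49%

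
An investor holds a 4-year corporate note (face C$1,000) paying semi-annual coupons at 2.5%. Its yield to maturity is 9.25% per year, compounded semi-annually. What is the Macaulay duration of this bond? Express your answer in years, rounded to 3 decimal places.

3.803 years

Periodic yield y = 0.04625. Discount each cash flow and weight by its period:
  t   CF        PV=CF/(1+0.04625)^t    t·PV
  1        12.50        11.9474        11.9474
  2        12.50        11.4193        22.8386
  3        12.50        10.9145        32.7435
  4        12.50        10.4320        41.7281
  5        12.50         9.9709        49.8543
  6        12.50         9.5301        57.1806
  7        12.50         9.1088        63.7617
  8     1,012.50       705.1983     5,641.5865
  Σ                    778.5213     5,921.6406
Price P = Σ PV = 778.5213.
Macaulay duration = Σ(t·PV) / P = 5,921.6406 / 778.5213 = 7.60627 half-year periods.
In years: 7.60627 / 2 = 3.80313 years.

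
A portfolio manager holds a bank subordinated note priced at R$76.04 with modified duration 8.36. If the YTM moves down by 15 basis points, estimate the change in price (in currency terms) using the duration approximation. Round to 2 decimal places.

+R$0.95

Duration approximation: ΔP/P ≈ -D_mod · Δy = -8.36 × (-0.0015) = +0.012540.
ΔP ≈ 76.04 × (+0.012540) = +0.9535416.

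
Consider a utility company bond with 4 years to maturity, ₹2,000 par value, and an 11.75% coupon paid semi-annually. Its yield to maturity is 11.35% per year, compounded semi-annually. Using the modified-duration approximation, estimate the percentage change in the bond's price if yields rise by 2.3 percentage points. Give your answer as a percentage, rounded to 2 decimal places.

Periodic yield y = 0.05675. Modified duration first:
  t   CF        PV=CF/(1+0.05675)^t    t·PV
  1       117.50       111.1900       111.1900
  2       117.50       105.2188       210.4376
  3       117.50        99.5683       298.7049
  4       117.50        94.2212       376.8850
  5       117.50        89.1613       445.8067
  6       117.50        84.3732       506.2390
  7       117.50        79.8421       558.8949
  8     2,117.50     1,361.5869    10,892.6953
  Σ                  2,025.1619    13,400.8533
P = 2,025.1619; D_Mac = 6.61718 half-year periods = 3.30859 yrs; D_mod = 3.30859/(1+0.05675) = 3.13091 yrs.
ΔP/P ≈ -D_mod · Δy = -3.13091 × (+0.023) = -0.072011 = -7.2011%.

-7.20%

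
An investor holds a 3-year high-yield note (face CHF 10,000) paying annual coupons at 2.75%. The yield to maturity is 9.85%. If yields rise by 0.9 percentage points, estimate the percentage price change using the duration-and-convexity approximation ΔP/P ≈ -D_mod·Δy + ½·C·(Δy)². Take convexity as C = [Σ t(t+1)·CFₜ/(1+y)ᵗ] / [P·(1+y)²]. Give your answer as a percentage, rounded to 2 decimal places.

-2.35%

With y = 0.0985:
  t   CF        PV=CF/(1+0.0985)^t    t·PV        t(t+1)·PV
  1       275.00       250.3414       250.3414         500.6827
  2       275.00       227.8938       455.7877       1,367.3630
  3    10,275.00     7,751.4267    23,254.2802      93,017.1209
  Σ                  8,229.6619    23,960.4093      94,885.1666
P = 8,229.6619; D_Mac = 2.91147 yrs; D_mod = 2.65040 yrs; C = 9.55468.
Duration effect: -2.65040 × (+0.009) = -0.023854
Convexity effect: 0.5 × 9.55468 × (0.009)² = +0.0003870
ΔP/P ≈ -0.023854 + 0.0003870 = -0.023467 = -2.3467%.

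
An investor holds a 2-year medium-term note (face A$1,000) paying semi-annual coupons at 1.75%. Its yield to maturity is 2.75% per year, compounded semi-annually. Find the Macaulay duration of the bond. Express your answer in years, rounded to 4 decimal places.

1.9738 years

Periodic yield y = 0.01375. Discount each cash flow and weight by its period:
  t   CF        PV=CF/(1+0.01375)^t    t·PV
  1         8.75         8.6313         8.6313
  2         8.75         8.5142        17.0285
  3         8.75         8.3988        25.1963
  4     1,008.75       955.1247     3,820.4988
  Σ                    980.6690     3,871.3549
Price P = Σ PV = 980.6690.
Macaulay duration = Σ(t·PV) / P = 3,871.3549 / 980.6690 = 3.94767 half-year periods.
In years: 3.94767 / 2 = 1.97383 years.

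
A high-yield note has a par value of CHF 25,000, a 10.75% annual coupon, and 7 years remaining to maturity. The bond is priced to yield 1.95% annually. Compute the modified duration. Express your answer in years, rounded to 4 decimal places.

Periodic yield y = 0.0195. First find Macaulay duration:
  t   CF        PV=CF/(1+0.0195)^t    t·PV
  1     2,687.50     2,636.0961     2,636.0961
  2     2,687.50     2,585.6755     5,171.3509
  3     2,687.50     2,536.2192     7,608.6575
  4     2,687.50     2,487.7089     9,950.8354
  5     2,687.50     2,440.1264    12,200.6320
  6     2,687.50     2,393.4540    14,360.7242
  7    27,687.50    24,186.5059   169,305.5414
  Σ                 39,265.7860   221,233.8376
P = 39,265.7860; Macaulay duration = 221,233.8376 / 39,265.7860 = 5.63426 years.
Modified duration = D_Mac / (1 + y) = 5.63426 / 1.0195 = 5.52650 years.

5.5265 years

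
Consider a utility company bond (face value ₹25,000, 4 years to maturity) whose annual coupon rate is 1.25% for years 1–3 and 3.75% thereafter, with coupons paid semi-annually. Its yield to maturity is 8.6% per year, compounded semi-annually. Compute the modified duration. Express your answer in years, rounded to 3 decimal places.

Periodic yield y = 0.043. First find Macaulay duration:
  t   CF        PV=CF/(1+0.043)^t    t·PV
  1       156.25       149.8082       149.8082
  2       156.25       143.6321       287.2641
  3       156.25       137.7105       413.1315
  4       156.25       132.0331       528.1324
  5       156.25       126.5897       632.9487
  6       156.25       121.3708       728.2247
  7       468.75       349.1010     2,443.7072
  8    25,468.75    18,185.8315   145,486.6521
  Σ                 19,346.0770   150,669.8689
P = 19,346.0770; Macaulay duration = 150,669.8689 / 19,346.0770 = 7.78814 half-year periods = 3.89407 years.
Modified duration = D_Mac / (1 + y) = 3.89407 / 1.043 = 3.73353 years.

3.734 years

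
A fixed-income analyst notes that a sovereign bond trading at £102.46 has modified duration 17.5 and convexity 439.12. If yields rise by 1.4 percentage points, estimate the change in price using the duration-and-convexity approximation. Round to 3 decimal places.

-£20.693

Duration effect: -D_mod·Δy = -17.5 × (+0.014) = -0.245000
Convexity effect: ½·C·(Δy)² = 0.5 × 439.12 × (0.014)² = +0.04303376
ΔP/P ≈ -0.245000 + 0.04303376 = -0.20196624
ΔP ≈ 102.46 × (-0.20196624) = -20.6934609504.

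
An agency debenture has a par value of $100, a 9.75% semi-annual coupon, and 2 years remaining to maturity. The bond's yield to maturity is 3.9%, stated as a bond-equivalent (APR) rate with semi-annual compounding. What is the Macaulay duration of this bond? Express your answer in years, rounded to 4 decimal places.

Periodic yield y = 0.0195. Discount each cash flow and weight by its period:
  t   CF        PV=CF/(1+0.0195)^t    t·PV
  1        4.875         4.7818         4.7818
  2        4.875         4.6903         9.3806
  3        4.875         4.6006        13.8018
  4      104.875        97.0785       388.3140
  Σ                    111.1511       416.2781
Price P = Σ PV = 111.1511.
Macaulay duration = Σ(t·PV) / P = 416.2781 / 111.1511 = 3.74515 half-year periods.
In years: 3.74515 / 2 = 1.87258 years.

1.8726 years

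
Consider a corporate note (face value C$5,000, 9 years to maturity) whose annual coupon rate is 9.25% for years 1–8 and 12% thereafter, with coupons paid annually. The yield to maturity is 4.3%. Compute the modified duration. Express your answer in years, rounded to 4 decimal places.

6.6143 years

Periodic yield y = 0.043. First find Macaulay duration:
  t   CF        PV=CF/(1+0.043)^t    t·PV
  1       462.50       443.4324       443.4324
  2       462.50       425.1509       850.3018
  3       462.50       407.6231     1,222.8694
  4       462.50       390.8180     1,563.2718
  5       462.50       374.7056     1,873.5280
  6       462.50       359.2575     2,155.5452
  7       462.50       344.4463     2,411.1244
  8       462.50       330.2458     2,641.9662
  9     5,600.00     3,833.7982    34,504.1840
  Σ                  6,909.4779    47,666.2232
P = 6,909.4779; Macaulay duration = 47,666.2232 / 6,909.4779 = 6.89867 years.
Modified duration = D_Mac / (1 + y) = 6.89867 / 1.043 = 6.61426 years.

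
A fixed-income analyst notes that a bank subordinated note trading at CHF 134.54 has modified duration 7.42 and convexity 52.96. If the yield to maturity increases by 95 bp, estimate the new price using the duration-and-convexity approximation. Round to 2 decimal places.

CHF 125.38

Duration effect: -D_mod·Δy = -7.42 × (+0.0095) = -0.070490
Convexity effect: ½·C·(Δy)² = 0.5 × 52.96 × (0.0095)² = +0.00238982
ΔP/P ≈ -0.070490 + 0.00238982 = -0.06810018
New price ≈ 134.54 × (1 - 0.06810018) = 125.3778017828.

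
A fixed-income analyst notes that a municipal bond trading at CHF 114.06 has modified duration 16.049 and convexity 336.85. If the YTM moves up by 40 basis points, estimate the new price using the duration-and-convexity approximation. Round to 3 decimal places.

CHF 107.045

Duration effect: -D_mod·Δy = -16.049 × (+0.004) = -0.064196
Convexity effect: ½·C·(Δy)² = 0.5 × 336.85 × (0.004)² = +0.0026948
ΔP/P ≈ -0.064196 + 0.0026948 = -0.0615012
New price ≈ 114.06 × (1 - 0.0615012) = 107.045173128.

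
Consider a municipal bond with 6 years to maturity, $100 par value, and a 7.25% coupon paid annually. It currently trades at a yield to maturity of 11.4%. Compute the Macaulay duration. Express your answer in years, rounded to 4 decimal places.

4.9681 years

Periodic yield y = 0.114. Discount each cash flow and weight by its year:
  t   CF        PV=CF/(1+0.114)^t    t·PV
  1         7.25         6.5081         6.5081
  2         7.25         5.8421        11.6842
  3         7.25         5.2442        15.7327
  4         7.25         4.7076        18.8303
  5         7.25         4.2258        21.1292
  6       107.25        56.1159       336.6956
  Σ                     82.6437       410.5800
Price P = Σ PV = 82.6437.
Macaulay duration = Σ(t·PV) / P = 410.5800 / 82.6437 = 4.96807 years.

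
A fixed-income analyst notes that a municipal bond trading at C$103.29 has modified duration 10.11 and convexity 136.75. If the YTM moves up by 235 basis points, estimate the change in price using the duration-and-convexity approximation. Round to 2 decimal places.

Duration effect: -D_mod·Δy = -10.11 × (+0.0235) = -0.237585
Convexity effect: ½·C·(Δy)² = 0.5 × 136.75 × (0.0235)² = +0.03776009375
ΔP/P ≈ -0.237585 + 0.03776009375 = -0.19982490625
ΔP ≈ 103.29 × (-0.19982490625) = -20.6399145665625.

-C$20.64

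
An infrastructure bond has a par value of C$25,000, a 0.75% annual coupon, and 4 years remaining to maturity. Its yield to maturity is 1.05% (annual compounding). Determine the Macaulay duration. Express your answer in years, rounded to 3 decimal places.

Periodic yield y = 0.0105. Discount each cash flow and weight by its year:
  t   CF        PV=CF/(1+0.0105)^t    t·PV
  1       187.50       185.5517       185.5517
  2       187.50       183.6237       367.2473
  3       187.50       181.7156       545.1469
  4    25,187.50    24,156.8216    96,627.2864
  Σ                 24,707.7126    97,725.2324
Price P = Σ PV = 24,707.7126.
Macaulay duration = Σ(t·PV) / P = 97,725.2324 / 24,707.7126 = 3.95525 years.

3.955 years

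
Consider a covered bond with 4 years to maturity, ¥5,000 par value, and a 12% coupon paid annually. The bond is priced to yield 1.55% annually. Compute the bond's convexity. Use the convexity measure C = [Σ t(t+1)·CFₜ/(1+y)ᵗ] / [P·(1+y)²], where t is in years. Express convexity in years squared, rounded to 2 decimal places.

With y = 0.0155:
  t   CF        PV=CF/(1+0.0155)^t    t·PV        t(t+1)·PV
  1       600.00       590.8419       590.8419       1,181.6839
  2       600.00       581.8237     1,163.6474       3,490.9421
  3       600.00       572.9431     1,718.8292       6,875.3168
  4     5,600.00     5,265.8480    21,063.3919     105,316.9593
  Σ                  7,011.4567    24,536.7104     116,864.9021
P = 7,011.4567.
Convexity = Σ t(t+1)·PV / [P·(1+y)²] = 116,864.9021 / (7,011.4567 × 1.031240) = 16.16278.

16.16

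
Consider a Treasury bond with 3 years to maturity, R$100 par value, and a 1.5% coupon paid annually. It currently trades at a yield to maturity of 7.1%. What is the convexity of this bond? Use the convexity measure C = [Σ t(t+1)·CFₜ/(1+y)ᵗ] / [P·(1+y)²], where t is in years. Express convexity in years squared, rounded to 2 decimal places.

10.24

With y = 0.071:
  t   CF        PV=CF/(1+0.071)^t    t·PV        t(t+1)·PV
  1         1.50         1.4006         1.4006           2.8011
  2         1.50         1.3077         2.6154           7.8463
  3       101.50        82.6224       247.8671         991.4684
  Σ                     85.3306       251.8831       1,002.1158
P = 85.3306.
Convexity = Σ t(t+1)·PV / [P·(1+y)²] = 1,002.1158 / (85.3306 × 1.147041) = 10.23844.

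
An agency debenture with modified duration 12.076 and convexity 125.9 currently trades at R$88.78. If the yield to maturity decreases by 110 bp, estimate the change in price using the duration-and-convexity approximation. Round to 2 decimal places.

+R$12.47

Duration effect: -D_mod·Δy = -12.076 × (-0.011) = +0.132836
Convexity effect: ½·C·(Δy)² = 0.5 × 125.9 × (-0.011)² = +0.00761695
ΔP/P ≈ +0.132836 + 0.00761695 = +0.14045295
ΔP ≈ 88.78 × (+0.14045295) = +12.469412901.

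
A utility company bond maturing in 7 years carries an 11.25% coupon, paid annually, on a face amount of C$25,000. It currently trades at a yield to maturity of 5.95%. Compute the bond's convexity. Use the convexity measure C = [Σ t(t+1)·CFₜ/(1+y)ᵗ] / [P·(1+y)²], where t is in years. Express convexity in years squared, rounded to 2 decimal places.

With y = 0.0595:
  t   CF        PV=CF/(1+0.0595)^t    t·PV        t(t+1)·PV
  1     2,812.50     2,654.5540     2,654.5540       5,309.1081
  2     2,812.50     2,505.4781     5,010.9562      15,032.8685
  3     2,812.50     2,364.7740     7,094.3221      28,377.2884
  4     2,812.50     2,231.9717     8,927.8869      44,639.4343
  5     2,812.50     2,106.6274    10,533.1369      63,198.8216
  6     2,812.50     1,988.3222    11,929.9333      83,509.5330
  7    27,812.50    18,558.0910   129,906.6373   1,039,253.0985
  Σ                 32,409.8185   176,057.4267   1,279,320.1525
P = 32,409.8185.
Convexity = Σ t(t+1)·PV / [P·(1+y)²] = 1,279,320.1525 / (32,409.8185 × 1.122540) = 35.16420.

35.16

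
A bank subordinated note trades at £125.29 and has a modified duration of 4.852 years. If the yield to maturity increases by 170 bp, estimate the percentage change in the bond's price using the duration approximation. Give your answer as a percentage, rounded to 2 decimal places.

-8.25%

Duration approximation: ΔP/P ≈ -D_mod · Δy = -4.852 × (+0.017) = -0.082484.
As a percentage: -8.2484%.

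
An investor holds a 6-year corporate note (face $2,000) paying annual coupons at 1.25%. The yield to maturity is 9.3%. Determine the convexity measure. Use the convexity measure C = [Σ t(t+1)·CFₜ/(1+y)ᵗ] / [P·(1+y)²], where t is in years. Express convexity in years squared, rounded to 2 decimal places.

With y = 0.093:
  t   CF        PV=CF/(1+0.093)^t    t·PV        t(t+1)·PV
  1        25.00        22.8728        22.8728          45.7457
  2        25.00        20.9266        41.8533         125.5599
  3        25.00        19.1461        57.4382         229.7528
  4        25.00        17.5170        70.0679         350.3397
  5        25.00        16.0265        80.1326         480.7956
  6     2,025.00     1,187.6926     7,126.1557      49,883.0898
  Σ                  1,284.1817     7,398.5205      51,115.2834
P = 1,284.1817.
Convexity = Σ t(t+1)·PV / [P·(1+y)²] = 51,115.2834 / (1,284.1817 × 1.194649) = 33.31839.

33.32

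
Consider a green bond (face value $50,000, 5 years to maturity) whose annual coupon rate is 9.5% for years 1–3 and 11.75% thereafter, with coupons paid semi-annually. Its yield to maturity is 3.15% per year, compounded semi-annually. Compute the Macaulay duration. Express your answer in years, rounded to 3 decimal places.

4.219 years

Periodic yield y = 0.01575. Discount each cash flow and weight by its period:
  t   CF        PV=CF/(1+0.01575)^t    t·PV
  1     2,375.00     2,338.1738     2,338.1738
  2     2,375.00     2,301.9185     4,603.8371
  3     2,375.00     2,266.2255     6,798.6765
  4     2,375.00     2,231.0859     8,924.3436
  5     2,375.00     2,196.4912    10,982.4558
  6     2,375.00     2,162.4328    12,974.5970
  7     2,937.50     2,633.1164    18,431.8148
  8     2,937.50     2,592.2879    20,738.3029
  9     2,937.50     2,552.0924    22,968.8317
  10   52,937.50    45,278.8218   452,788.2181
  Σ                 66,552.6462   561,549.2513
Price P = Σ PV = 66,552.6462.
Macaulay duration = Σ(t·PV) / P = 561,549.2513 / 66,552.6462 = 8.43767 half-year periods.
In years: 8.43767 / 2 = 4.21883 years.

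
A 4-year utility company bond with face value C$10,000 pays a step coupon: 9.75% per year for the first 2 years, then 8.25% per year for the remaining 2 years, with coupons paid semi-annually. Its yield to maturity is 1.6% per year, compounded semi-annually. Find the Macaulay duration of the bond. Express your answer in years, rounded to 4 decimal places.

Periodic yield y = 0.008. Discount each cash flow and weight by its period:
  t   CF        PV=CF/(1+0.008)^t    t·PV
  1       487.50       483.6310       483.6310
  2       487.50       479.7926       959.5852
  3       487.50       475.9847     1,427.9542
  4       487.50       472.2071     1,888.8283
  5       412.50       396.3887     1,981.9436
  6       412.50       393.2428     2,359.4567
  7       412.50       390.1218     2,730.8527
  8    10,412.50     9,769.4645    78,155.7157
  Σ                 12,860.8332    89,987.9674
Price P = Σ PV = 12,860.8332.
Macaulay duration = Σ(t·PV) / P = 89,987.9674 / 12,860.8332 = 6.99706 half-year periods.
In years: 6.99706 / 2 = 3.49853 years.

3.4985 years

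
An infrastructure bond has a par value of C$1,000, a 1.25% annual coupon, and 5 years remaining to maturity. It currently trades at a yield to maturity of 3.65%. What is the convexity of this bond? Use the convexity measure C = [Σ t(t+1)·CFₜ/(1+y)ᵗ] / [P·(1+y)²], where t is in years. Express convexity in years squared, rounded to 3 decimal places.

With y = 0.0365:
  t   CF        PV=CF/(1+0.0365)^t    t·PV        t(t+1)·PV
  1        12.50        12.0598        12.0598          24.1196
  2        12.50        11.6351        23.2703          69.8108
  3        12.50        11.2254        33.6762         134.7049
  4        12.50        10.8301        43.3204         216.6022
  5     1,012.50       846.3471     4,231.7354      25,390.4124
  Σ                    892.0975     4,344.0621      25,835.6499
P = 892.0975.
Convexity = Σ t(t+1)·PV / [P·(1+y)²] = 25,835.6499 / (892.0975 × 1.074332) = 26.95681.

26.957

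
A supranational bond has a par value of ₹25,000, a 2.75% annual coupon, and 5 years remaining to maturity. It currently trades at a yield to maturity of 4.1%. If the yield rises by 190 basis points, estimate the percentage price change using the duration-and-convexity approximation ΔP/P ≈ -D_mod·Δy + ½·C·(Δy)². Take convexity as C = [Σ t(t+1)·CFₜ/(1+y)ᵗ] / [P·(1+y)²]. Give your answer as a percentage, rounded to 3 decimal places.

With y = 0.041:
  t   CF        PV=CF/(1+0.041)^t    t·PV        t(t+1)·PV
  1       687.50       660.4227       660.4227       1,320.8453
  2       687.50       634.4118     1,268.8236       3,806.4707
  3       687.50       609.4253     1,828.2760       7,313.1042
  4       687.50       585.4230     2,341.6920      11,708.4601
  5    25,687.50    21,012.0387   105,060.1934     630,361.1605
  Σ                 23,501.7215   111,159.4077     654,510.0408
P = 23,501.7215; D_Mac = 4.72984 yrs; D_mod = 4.54356 yrs; C = 25.69894.
Duration effect: -4.54356 × (+0.019) = -0.086328
Convexity effect: 0.5 × 25.69894 × (0.019)² = +0.0046387
ΔP/P ≈ -0.086328 + 0.0046387 = -0.081689 = -8.1689%.

-8.169%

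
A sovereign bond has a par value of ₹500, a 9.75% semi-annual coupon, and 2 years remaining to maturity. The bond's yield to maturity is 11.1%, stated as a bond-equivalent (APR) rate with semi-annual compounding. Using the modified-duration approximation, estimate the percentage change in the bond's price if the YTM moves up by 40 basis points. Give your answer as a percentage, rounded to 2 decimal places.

-0.71%

Periodic yield y = 0.0555. Modified duration first:
  t   CF        PV=CF/(1+0.0555)^t    t·PV
  1       24.375        23.0933        23.0933
  2       24.375        21.8790        43.7581
  3       24.375        20.7286        62.1858
  4      524.375       422.4828     1,689.9312
  Σ                    488.1837     1,818.9684
P = 488.1837; D_Mac = 3.72599 half-year periods = 1.86300 yrs; D_mod = 1.86300/(1+0.0555) = 1.76504 yrs.
ΔP/P ≈ -D_mod · Δy = -1.76504 × (+0.004) = -0.007060 = -0.7060%.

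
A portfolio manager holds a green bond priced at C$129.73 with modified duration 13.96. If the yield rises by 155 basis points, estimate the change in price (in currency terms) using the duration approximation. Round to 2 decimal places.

Duration approximation: ΔP/P ≈ -D_mod · Δy = -13.96 × (+0.0155) = -0.216380.
ΔP ≈ 129.73 × (-0.216380) = -28.0709774.

-C$28.07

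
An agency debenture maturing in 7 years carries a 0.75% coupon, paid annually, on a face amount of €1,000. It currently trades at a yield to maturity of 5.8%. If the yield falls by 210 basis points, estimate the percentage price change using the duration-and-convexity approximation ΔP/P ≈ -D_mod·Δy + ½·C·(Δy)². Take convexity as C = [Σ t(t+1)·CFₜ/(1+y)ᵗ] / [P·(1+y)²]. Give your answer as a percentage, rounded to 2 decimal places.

With y = 0.058:
  t   CF        PV=CF/(1+0.058)^t    t·PV        t(t+1)·PV
  1         7.50         7.0888         7.0888          14.1777
  2         7.50         6.7002        13.4005          40.2014
  3         7.50         6.3329        18.9988          75.9951
  4         7.50         5.9858        23.9430         119.7150
  5         7.50         5.6576        28.2880         169.7283
  6         7.50         5.3475        32.0847         224.5932
  7     1,007.50       678.9619     4,752.7330      38,021.8643
  Σ                    716.0747     4,876.5369      38,666.2750
P = 716.0747; D_Mac = 6.81010 yrs; D_mod = 6.43676 yrs; C = 48.23949.
Duration effect: -6.43676 × (-0.021) = +0.135172
Convexity effect: 0.5 × 48.23949 × (-0.021)² = +0.0106368
ΔP/P ≈ +0.135172 + 0.0106368 = +0.145809 = +14.5809%.

+14.58%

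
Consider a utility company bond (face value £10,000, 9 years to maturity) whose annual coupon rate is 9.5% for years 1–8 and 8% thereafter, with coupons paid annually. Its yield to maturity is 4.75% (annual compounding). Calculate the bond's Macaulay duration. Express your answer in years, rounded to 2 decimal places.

Periodic yield y = 0.0475. Discount each cash flow and weight by its year:
  t   CF        PV=CF/(1+0.0475)^t    t·PV
  1       950.00       906.9212       906.9212
  2       950.00       865.7959     1,731.5919
  3       950.00       826.5355     2,479.6065
  4       950.00       789.0554     3,156.2215
  5       950.00       753.2748     3,766.3741
  6       950.00       719.1168     4,314.7006
  7       950.00       686.5077     4,805.5536
  8       950.00       655.3772     5,243.0179
  9    10,800.00     7,112.7488    64,014.7392
  Σ                 13,315.3333    90,418.7264
Price P = Σ PV = 13,315.3333.
Macaulay duration = Σ(t·PV) / P = 90,418.7264 / 13,315.3333 = 6.79057 years.

6.79 years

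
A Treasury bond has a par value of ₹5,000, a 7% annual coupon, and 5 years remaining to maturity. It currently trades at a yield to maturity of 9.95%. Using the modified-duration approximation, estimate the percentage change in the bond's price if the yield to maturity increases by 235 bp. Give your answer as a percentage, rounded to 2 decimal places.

-9.29%

Periodic yield y = 0.0995. Modified duration first:
  t   CF        PV=CF/(1+0.0995)^t    t·PV
  1       350.00       318.3265       318.3265
  2       350.00       289.5193       579.0387
  3       350.00       263.3191       789.9573
  4       350.00       239.4898       957.9594
  5     5,350.00     3,329.4892    16,647.4461
  Σ                  4,440.1440    19,292.7280
P = 4,440.1440; D_Mac = 4.34507 yrs; D_mod = 4.34507/(1+0.0995) = 3.95186 yrs.
ΔP/P ≈ -D_mod · Δy = -3.95186 × (+0.0235) = -0.092869 = -9.2869%.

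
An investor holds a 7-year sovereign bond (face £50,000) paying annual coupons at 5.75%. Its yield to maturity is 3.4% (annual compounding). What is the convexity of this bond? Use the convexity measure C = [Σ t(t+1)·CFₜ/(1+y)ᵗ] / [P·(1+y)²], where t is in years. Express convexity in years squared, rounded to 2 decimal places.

With y = 0.034:
  t   CF        PV=CF/(1+0.034)^t    t·PV        t(t+1)·PV
  1     2,875.00     2,780.4642     2,780.4642       5,560.9284
  2     2,875.00     2,689.0370     5,378.0739      16,134.2218
  3     2,875.00     2,600.6160     7,801.8480      31,207.3922
  4     2,875.00     2,515.1025    10,060.4101      50,302.0506
  5     2,875.00     2,432.4009    12,162.0045      72,972.0270
  6     2,875.00     2,352.4187    14,114.5120      98,801.5839
  7    52,875.00    41,841.4387   292,890.0709   2,343,120.5668
  Σ                 57,211.4780   345,187.3836   2,618,098.7707
P = 57,211.4780.
Convexity = Σ t(t+1)·PV / [P·(1+y)²] = 2,618,098.7707 / (57,211.4780 × 1.069156) = 42.80178.

42.80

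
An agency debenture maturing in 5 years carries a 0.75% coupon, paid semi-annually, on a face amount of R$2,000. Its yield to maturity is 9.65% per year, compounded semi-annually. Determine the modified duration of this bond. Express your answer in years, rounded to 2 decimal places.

4.67 years

Periodic yield y = 0.04825. First find Macaulay duration:
  t   CF        PV=CF/(1+0.04825)^t    t·PV
  1         7.50         7.1548         7.1548
  2         7.50         6.8255        13.6509
  3         7.50         6.5113        19.5339
  4         7.50         6.2116        24.8463
  5         7.50         5.9257        29.6283
  6         7.50         5.6529        33.9175
  7         7.50         5.3927        37.7490
  8         7.50         5.1445        41.1559
  9         7.50         4.9077        44.1692
  10    2,007.50     1,253.1609    12,531.6092
  Σ                  1,306.8875    12,783.4150
P = 1,306.8875; Macaulay duration = 12,783.4150 / 1,306.8875 = 9.78157 half-year periods = 4.89079 years.
Modified duration = D_Mac / (1 + y) = 4.89079 / 1.04825 = 4.66567 years.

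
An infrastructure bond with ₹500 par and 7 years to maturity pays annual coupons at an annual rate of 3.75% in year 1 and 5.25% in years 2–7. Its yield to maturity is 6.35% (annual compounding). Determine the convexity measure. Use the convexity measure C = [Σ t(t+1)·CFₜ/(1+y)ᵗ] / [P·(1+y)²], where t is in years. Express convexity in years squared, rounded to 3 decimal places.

40.784

With y = 0.0635:
  t   CF        PV=CF/(1+0.0635)^t    t·PV        t(t+1)·PV
  1        18.75        17.6305        17.6305          35.2609
  2        26.25        23.2089        46.4178         139.2533
  3        26.25        21.8231        65.4694         261.8774
  4        26.25        20.5201        82.0804         410.4019
  5        26.25        19.2949        96.4743         578.8461
  6        26.25        18.1428       108.8568         761.9977
  7       526.25       342.0028     2,394.0195      19,152.1562
  Σ                    462.6230     2,810.9487      21,339.7935
P = 462.6230.
Convexity = Σ t(t+1)·PV / [P·(1+y)²] = 21,339.7935 / (462.6230 × 1.131032) = 40.78383.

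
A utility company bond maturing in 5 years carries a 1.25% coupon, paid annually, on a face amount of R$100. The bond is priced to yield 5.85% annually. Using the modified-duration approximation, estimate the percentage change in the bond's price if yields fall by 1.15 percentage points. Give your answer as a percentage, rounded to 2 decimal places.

Periodic yield y = 0.0585. Modified duration first:
  t   CF        PV=CF/(1+0.0585)^t    t·PV
  1         1.25         1.1809         1.1809
  2         1.25         1.1157         2.2313
  3         1.25         1.0540         3.1620
  4         1.25         0.9957         3.9830
  5       101.25        76.1975       380.9875
  Σ                     80.5438       391.5447
P = 80.5438; D_Mac = 4.86126 yrs; D_mod = 4.86126/(1+0.0585) = 4.59260 yrs.
ΔP/P ≈ -D_mod · Δy = -4.59260 × (-0.0115) = +0.052815 = +5.2815%.

+5.28%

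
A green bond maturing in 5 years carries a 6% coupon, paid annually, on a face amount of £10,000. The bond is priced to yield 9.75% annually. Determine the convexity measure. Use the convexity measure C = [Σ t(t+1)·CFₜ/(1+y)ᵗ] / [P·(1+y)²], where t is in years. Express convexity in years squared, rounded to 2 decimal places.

With y = 0.0975:
  t   CF        PV=CF/(1+0.0975)^t    t·PV        t(t+1)·PV
  1       600.00       546.6970       546.6970       1,093.3941
  2       600.00       498.1294       996.2588       2,988.7765
  3       600.00       453.8765     1,361.6294       5,446.5176
  4       600.00       413.5549     1,654.2195       8,271.0973
  5    10,600.00     6,657.0715    33,285.3574     199,712.1446
  Σ                  8,569.3293    37,844.1622     217,511.9301
P = 8,569.3293.
Convexity = Σ t(t+1)·PV / [P·(1+y)²] = 217,511.9301 / (8,569.3293 × 1.204506) = 21.07304.

21.07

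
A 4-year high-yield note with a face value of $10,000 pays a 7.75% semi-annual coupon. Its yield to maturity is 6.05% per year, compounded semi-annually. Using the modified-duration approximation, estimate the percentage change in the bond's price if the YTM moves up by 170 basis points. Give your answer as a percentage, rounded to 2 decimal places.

-5.83%

Periodic yield y = 0.03025. Modified duration first:
  t   CF        PV=CF/(1+0.03025)^t    t·PV
  1       387.50       376.1223       376.1223
  2       387.50       365.0787       730.1573
  3       387.50       354.3593     1,063.0779
  4       387.50       343.9547     1,375.8187
  5       387.50       333.8555     1,669.2777
  6       387.50       324.0529     1,944.3176
  7       387.50       314.5382     2,201.7671
  8    10,387.50     8,184.0835    65,472.6679
  Σ                 10,596.0451    74,833.2067
P = 10,596.0451; D_Mac = 7.06237 half-year periods = 3.53119 yrs; D_mod = 3.53119/(1+0.03025) = 3.42750 yrs.
ΔP/P ≈ -D_mod · Δy = -3.42750 × (+0.017) = -0.058268 = -5.8268%.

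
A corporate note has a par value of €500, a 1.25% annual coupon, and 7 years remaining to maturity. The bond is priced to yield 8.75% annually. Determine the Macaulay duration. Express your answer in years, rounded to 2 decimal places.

6.66 years

Periodic yield y = 0.0875. Discount each cash flow and weight by its year:
  t   CF        PV=CF/(1+0.0875)^t    t·PV
  1         6.25         5.7471         5.7471
  2         6.25         5.2847        10.5694
  3         6.25         4.8595        14.5785
  4         6.25         4.4685        17.8740
  5         6.25         4.1090        20.5449
  6         6.25         3.7784        22.6702
  7       506.25       281.4234     1,969.9637
  Σ                    309.6706     2,061.9479
Price P = Σ PV = 309.6706.
Macaulay duration = Σ(t·PV) / P = 2,061.9479 / 309.6706 = 6.65852 years.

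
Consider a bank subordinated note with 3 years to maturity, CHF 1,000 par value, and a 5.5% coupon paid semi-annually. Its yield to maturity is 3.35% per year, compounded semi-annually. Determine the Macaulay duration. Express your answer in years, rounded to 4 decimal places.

Periodic yield y = 0.01675. Discount each cash flow and weight by its period:
  t   CF        PV=CF/(1+0.01675)^t    t·PV
  1        27.50        27.0470        27.0470
  2        27.50        26.6014        53.2028
  3        27.50        26.1632        78.4895
  4        27.50        25.7321       102.9286
  5        27.50        25.3082       126.5412
  6     1,027.50       930.0295     5,580.1773
  Σ                  1,060.8814     5,968.3862
Price P = Σ PV = 1,060.8814.
Macaulay duration = Σ(t·PV) / P = 5,968.3862 / 1,060.8814 = 5.62587 half-year periods.
In years: 5.62587 / 2 = 2.81294 years.

2.8129 years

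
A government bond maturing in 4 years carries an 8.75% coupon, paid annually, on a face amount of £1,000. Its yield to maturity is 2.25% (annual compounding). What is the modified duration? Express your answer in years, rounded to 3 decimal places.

3.515 years

Periodic yield y = 0.0225. First find Macaulay duration:
  t   CF        PV=CF/(1+0.0225)^t    t·PV
  1        87.50        85.5746        85.5746
  2        87.50        83.6915       167.3830
  3        87.50        81.8499       245.5497
  4     1,087.50       994.8921     3,979.5686
  Σ                  1,246.0081     4,478.0758
P = 1,246.0081; Macaulay duration = 4,478.0758 / 1,246.0081 = 3.59394 years.
Modified duration = D_Mac / (1 + y) = 3.59394 / 1.0225 = 3.51485 years.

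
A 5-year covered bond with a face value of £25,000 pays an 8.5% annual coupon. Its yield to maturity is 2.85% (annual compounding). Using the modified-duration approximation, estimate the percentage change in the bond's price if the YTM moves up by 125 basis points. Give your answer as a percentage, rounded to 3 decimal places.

-5.301%

Periodic yield y = 0.0285. Modified duration first:
  t   CF        PV=CF/(1+0.0285)^t    t·PV
  1     2,125.00     2,066.1157     2,066.1157
  2     2,125.00     2,008.8631     4,017.7262
  3     2,125.00     1,953.1970     5,859.5910
  4     2,125.00     1,899.0734     7,596.2936
  5    27,125.00    23,569.3859   117,846.9294
  Σ                 31,496.6351   137,386.6559
P = 31,496.6351; D_Mac = 4.36195 yrs; D_mod = 4.36195/(1+0.0285) = 4.24108 yrs.
ΔP/P ≈ -D_mod · Δy = -4.24108 × (+0.0125) = -0.053013 = -5.3013%.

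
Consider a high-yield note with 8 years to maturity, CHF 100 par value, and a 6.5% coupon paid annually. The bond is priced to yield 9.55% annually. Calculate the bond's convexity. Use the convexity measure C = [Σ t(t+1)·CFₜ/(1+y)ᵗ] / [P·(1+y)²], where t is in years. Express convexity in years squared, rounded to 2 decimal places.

43.57

With y = 0.0955:
  t   CF        PV=CF/(1+0.0955)^t    t·PV        t(t+1)·PV
  1         6.50         5.9334         5.9334          11.8667
  2         6.50         5.4161        10.8322          32.4967
  3         6.50         4.9440        14.8319          59.3277
  4         6.50         4.5130        18.0519          90.2597
  5         6.50         4.1196        20.5978         123.5870
  6         6.50         3.7604        22.5627         157.9386
  7         6.50         3.4326        24.0284         192.2271
  8       106.50        51.3394       410.7150       3,696.4348
  Σ                     83.4585       527.5533       4,364.1384
P = 83.4585.
Convexity = Σ t(t+1)·PV / [P·(1+y)²] = 4,364.1384 / (83.4585 × 1.200120) = 43.57159.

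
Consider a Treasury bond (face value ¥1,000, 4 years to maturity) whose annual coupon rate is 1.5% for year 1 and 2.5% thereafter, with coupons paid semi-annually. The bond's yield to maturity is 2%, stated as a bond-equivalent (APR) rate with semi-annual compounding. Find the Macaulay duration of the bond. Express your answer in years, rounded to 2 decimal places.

Periodic yield y = 0.01. Discount each cash flow and weight by its period:
  t   CF        PV=CF/(1+0.01)^t    t·PV
  1         7.50         7.4257         7.4257
  2         7.50         7.3522        14.7044
  3        12.50        12.1324        36.3971
  4        12.50        12.0123        48.0490
  5        12.50        11.8933        59.4666
  6        12.50        11.7756        70.6534
  7        12.50        11.6590        81.6128
  8     1,012.50       935.0268     7,480.2141
  Σ                  1,009.2772     7,798.5233
Price P = Σ PV = 1,009.2772.
Macaulay duration = Σ(t·PV) / P = 7,798.5233 / 1,009.2772 = 7.72684 half-year periods.
In years: 7.72684 / 2 = 3.86342 years.

3.86 years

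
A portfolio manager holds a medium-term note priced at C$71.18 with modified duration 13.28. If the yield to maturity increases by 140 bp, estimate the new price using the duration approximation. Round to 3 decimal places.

Duration approximation: ΔP/P ≈ -D_mod · Δy = -13.28 × (+0.014) = -0.185920.
New price ≈ 71.18 × (1 - 0.185920) = 57.9462144.

C$57.946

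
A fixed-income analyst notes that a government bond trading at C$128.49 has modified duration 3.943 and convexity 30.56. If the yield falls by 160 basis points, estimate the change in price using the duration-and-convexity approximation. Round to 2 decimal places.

+C$8.61

Duration effect: -D_mod·Δy = -3.943 × (-0.016) = +0.063088
Convexity effect: ½·C·(Δy)² = 0.5 × 30.56 × (-0.016)² = +0.00391168
ΔP/P ≈ +0.063088 + 0.00391168 = +0.06699968
ΔP ≈ 128.49 × (+0.06699968) = +8.6087888832.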